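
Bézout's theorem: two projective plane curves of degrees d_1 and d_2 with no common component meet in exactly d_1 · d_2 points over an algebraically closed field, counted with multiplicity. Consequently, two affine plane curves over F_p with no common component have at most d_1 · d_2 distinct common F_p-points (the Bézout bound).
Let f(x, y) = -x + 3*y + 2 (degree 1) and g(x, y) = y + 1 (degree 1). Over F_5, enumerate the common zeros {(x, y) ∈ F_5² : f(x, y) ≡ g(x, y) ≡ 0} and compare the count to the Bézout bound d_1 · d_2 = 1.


Common zeros: {(4, 4)}; count = 1; Bézout bound = 1.

deg(f) = 1, deg(g) = 1, so Bézout bound = 1.
Scan x ∈ F_5. For each x, list the y ∈ F_5 with f(x, y) ≡ 0 and those with g(x, y) ≡ 0 (mod 5); the common zeros in that column are the intersection.
  x = 0: f ≡ 0 at y ∈ {1}; g ≡ 0 at y ∈ {4}; common: ∅.
  x = 1: f ≡ 0 at y ∈ {3}; g ≡ 0 at y ∈ {4}; common: ∅.
  x = 2: f ≡ 0 at y ∈ {0}; g ≡ 0 at y ∈ {4}; common: ∅.
  x = 3: f ≡ 0 at y ∈ {2}; g ≡ 0 at y ∈ {4}; common: ∅.
  x = 4: f ≡ 0 at y ∈ {4}; g ≡ 0 at y ∈ {4}; common: {4}.
Collecting: common zeros = {(4, 4)}, so the count is 1.
Comparison with the Bézout bound: 1 ≤ 1 = deg(f)·deg(g), as expected for curves with no common component (the bound is attained).


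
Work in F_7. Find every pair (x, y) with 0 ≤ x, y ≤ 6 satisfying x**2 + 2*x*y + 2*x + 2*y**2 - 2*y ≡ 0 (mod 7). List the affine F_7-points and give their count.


Affine F_7-points: {(0, 0), (0, 1), (1, 3), (1, 4), (3, 1), (3, 4), (5, 0), (5, 3)}; count = 8.

For each of the 49 pairs (x, y) ∈ F_7², evaluate f(x, y) mod 7. Record the zeros.
  x = 0: [0↦0, 1↦0, 2↦4, 3↦5, 4↦3, 5↦5, 6↦4]  zeros at y ∈ {0, 1}
  x = 1: [0↦3, 1↦5, 2↦4, 3↦0, 4↦0, 5↦4, 6↦5]  zeros at y ∈ {3, 4}
  x = 2: [0↦1, 1↦5, 2↦6, 3↦4, 4↦6, 5↦5, 6↦1]  zeros at y ∈ ∅
  x = 3: [0↦1, 1↦0, 2↦3, 3↦3, 4↦0, 5↦1, 6↦6]  zeros at y ∈ {1, 4}
  x = 4: [0↦3, 1↦4, 2↦2, 3↦4, 4↦3, 5↦6, 6↦6]  zeros at y ∈ ∅
  x = 5: [0↦0, 1↦3, 2↦3, 3↦0, 4↦1, 5↦6, 6↦1]  zeros at y ∈ {0, 3}
  x = 6: [0↦6, 1↦4, 2↦6, 3↦5, 4↦1, 5↦1, 6↦5]  zeros at y ∈ ∅
Collecting zeros: affine points = {(0, 0), (0, 1), (1, 3), (1, 4), (3, 1), (3, 4), (5, 0), (5, 3)}.
Total count |C(F_7)_aff| = 8.


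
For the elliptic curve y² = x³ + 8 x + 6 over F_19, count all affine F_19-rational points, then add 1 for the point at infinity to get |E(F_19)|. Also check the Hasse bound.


Affine points = {(0, 5), (0, 14), (2, 7), (2, 12), (3, 0), (4, 8), (4, 11), (5, 0), (6, 2), (6, 17), (7, 5), (7, 14), (9, 3), (9, 16), (11, 0), (12, 5), (12, 14), (15, 9), (15, 10), (17, 1), (17, 18), (18, 4), (18, 15)}; affine count = 23; |E(F_19)| = 24.

Discriminant check: Δ ∝ 4a³ + 27b² = 4·8³ + 27·6² = 4·512 + 27·36 ≡ 18 (mod 19). Nonzero ⇒ E is nonsingular.
For each x ∈ F_19, compute rhs = x³ + 8·x + 6 mod 19, then count y ∈ F_19 with y² ≡ rhs.
  x = 0: rhs = 6, matching y values: 5, 14 (2 points).
  x = 1: rhs = 15, matching y values: none (0 points).
  x = 2: rhs = 11, matching y values: 7, 12 (2 points).
  x = 3: rhs = 0, matching y values: 0 (1 points).
  x = 4: rhs = 7, matching y values: 8, 11 (2 points).
  x = 5: rhs = 0, matching y values: 0 (1 points).
  x = 6: rhs = 4, matching y values: 2, 17 (2 points).
  x = 7: rhs = 6, matching y values: 5, 14 (2 points).
  x = 8: rhs = 12, matching y values: none (0 points).
  x = 9: rhs = 9, matching y values: 3, 16 (2 points).
  x = 10: rhs = 3, matching y values: none (0 points).
  x = 11: rhs = 0, matching y values: 0 (1 points).
  x = 12: rhs = 6, matching y values: 5, 14 (2 points).
  x = 13: rhs = 8, matching y values: none (0 points).
  x = 14: rhs = 12, matching y values: none (0 points).
  x = 15: rhs = 5, matching y values: 9, 10 (2 points).
  x = 16: rhs = 12, matching y values: none (0 points).
  x = 17: rhs = 1, matching y values: 1, 18 (2 points).
  x = 18: rhs = 16, matching y values: 4, 15 (2 points).
Total affine count: 23.
Full point count |E(F_19)| = 23 + 1 = 24.
Hasse bound: |24 − (19+1)| = |4| = 4 ≤ 2√19 ≈ 8.7178 ✓.


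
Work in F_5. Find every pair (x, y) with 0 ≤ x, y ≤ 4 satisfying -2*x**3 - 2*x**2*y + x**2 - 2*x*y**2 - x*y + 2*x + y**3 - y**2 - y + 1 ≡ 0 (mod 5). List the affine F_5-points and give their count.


Affine F_5-points: {(0, 1), (0, 4), (1, 2), (1, 3), (3, 3), (4, 2)}; count = 6.

For each of the 25 pairs (x, y) ∈ F_5², evaluate f(x, y) mod 5. Record the zeros.
  x = 0: [0↦1, 1↦0, 2↦3, 3↦1, 4↦0]  zeros at y ∈ {1, 4}
  x = 1: [0↦2, 1↦1, 2↦0, 3↦0, 4↦2]  zeros at y ∈ {2, 3}
  x = 2: [0↦3, 1↦3, 2↦4, 3↦2, 4↦3]  zeros at y ∈ ∅
  x = 3: [0↦2, 1↦4, 2↦3, 3↦0, 4↦1]  zeros at y ∈ {3}
  x = 4: [0↦2, 1↦2, 2↦0, 3↦2, 4↦4]  zeros at y ∈ {2}
Collecting zeros: affine points = {(0, 1), (0, 4), (1, 2), (1, 3), (3, 3), (4, 2)}.
Total count |C(F_5)_aff| = 6.


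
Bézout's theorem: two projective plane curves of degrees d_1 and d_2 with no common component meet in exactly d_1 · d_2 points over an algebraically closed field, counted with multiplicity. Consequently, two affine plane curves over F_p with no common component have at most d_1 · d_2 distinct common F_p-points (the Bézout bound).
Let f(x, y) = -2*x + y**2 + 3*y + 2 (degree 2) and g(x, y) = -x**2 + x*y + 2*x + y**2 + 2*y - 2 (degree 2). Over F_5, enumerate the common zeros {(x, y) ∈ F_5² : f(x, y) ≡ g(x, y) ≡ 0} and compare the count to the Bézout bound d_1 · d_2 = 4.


Common zeros: ∅; count = 0; Bézout bound = 4.

deg(f) = 2, deg(g) = 2, so Bézout bound = 4.
Scan x ∈ F_5. For each x, list the y ∈ F_5 with f(x, y) ≡ 0 and those with g(x, y) ≡ 0 (mod 5); the common zeros in that column are the intersection.
  x = 0: f ≡ 0 at y ∈ {3, 4}; g ≡ 0 at y ∈ ∅; common: ∅.
  x = 1: f ≡ 0 at y ∈ {0, 2}; g ≡ 0 at y ∈ ∅; common: ∅.
  x = 2: f ≡ 0 at y ∈ ∅; g ≡ 0 at y ∈ {2, 4}; common: ∅.
  x = 3: f ≡ 0 at y ∈ {1}; g ≡ 0 at y ∈ {0}; common: ∅.
  x = 4: f ≡ 0 at y ∈ ∅; g ≡ 0 at y ∈ {0, 4}; common: ∅.
Collecting: common zeros = ∅, so the count is 0.
Comparison with the Bézout bound: 0 ≤ 4 = deg(f)·deg(g), as expected for curves with no common component (the affine F_5-count falls short of the bound because intersections may lie at infinity, over extension fields, or carry multiplicity).


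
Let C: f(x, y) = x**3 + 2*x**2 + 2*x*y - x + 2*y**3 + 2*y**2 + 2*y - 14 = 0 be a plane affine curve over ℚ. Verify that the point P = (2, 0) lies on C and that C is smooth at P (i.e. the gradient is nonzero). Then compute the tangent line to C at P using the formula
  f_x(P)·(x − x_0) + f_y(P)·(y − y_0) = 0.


Tangent line at P: 19*x + 6*y - 38 = 0.

Step 1: f(2, 0) = 0, so P lies on C.
Step 2: partial derivatives
  f_x(x, y) = 3*x**2 + 4*x + 2*y - 1, f_y(x, y) = 2*x + 6*y**2 + 4*y + 2.
  f_x(P) = 19, f_y(P) = 6 (gradient nonzero, so P is smooth).
Step 3: tangent line at P: 19·(x − 2) + 6·(y − 0) = 0.
Expanding: 19*x + 6*y - 38 = 0.


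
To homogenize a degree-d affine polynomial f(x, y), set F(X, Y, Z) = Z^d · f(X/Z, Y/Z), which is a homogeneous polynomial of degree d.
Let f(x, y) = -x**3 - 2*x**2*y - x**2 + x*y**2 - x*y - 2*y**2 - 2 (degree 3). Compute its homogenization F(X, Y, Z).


F(X, Y, Z) = -X**3 - 2*X**2*Y - X**2*Z + X*Y**2 - X*Y*Z - 2*Y**2*Z - 2*Z**3

deg(f) = 3.
Substitute x = X/Z, y = Y/Z into f, then multiply by Z^3.
  monomial -1·x^3·y^0 ↦ -1·X^3·Y^0·Z^0.
  monomial -2·x^2·y^1 ↦ -2·X^2·Y^1·Z^0.
  monomial -1·x^2·y^0 ↦ -1·X^2·Y^0·Z^1.
  monomial 1·x^1·y^2 ↦ 1·X^1·Y^2·Z^0.
  monomial -1·x^1·y^1 ↦ -1·X^1·Y^1·Z^1.
  monomial -2·x^0·y^2 ↦ -2·X^0·Y^2·Z^1.
  monomial -2·x^0·y^0 ↦ -2·X^0·Y^0·Z^3.
Collecting: F(X, Y, Z) = -X**3 - 2*X**2*Y - X**2*Z + X*Y**2 - X*Y*Z - 2*Y**2*Z - 2*Z**3.


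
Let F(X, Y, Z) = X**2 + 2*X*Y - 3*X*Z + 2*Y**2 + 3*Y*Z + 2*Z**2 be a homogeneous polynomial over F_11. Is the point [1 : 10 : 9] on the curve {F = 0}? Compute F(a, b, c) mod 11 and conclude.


F(1,10,9) ≡ 10 (mod 11); P is NOT on the curve.

Evaluate F(1, 10, 9) term-by-term (mod 11).
  X**2 ↦ 1·1·1·1 = 1
  2*X*Y ↦ 2·1·10·1 = 20
  -3*X*Z ↦ -3·1·1·9 = -27
  2*Y**2 ↦ 2·1·100·1 = 200
  3*Y*Z ↦ 3·1·10·9 = 270
  2*Z**2 ↦ 2·1·1·81 = 162
Sum: F(1, 10, 9) = (1) + (20) + (-27) + (200) + (270) + (162) = 626.
Reducing mod 11: 626 ≡ 10 (mod 11).
Since F(a, b, c) ≡ 10 ≠ 0 (mod 11), P does NOT lie on the curve.


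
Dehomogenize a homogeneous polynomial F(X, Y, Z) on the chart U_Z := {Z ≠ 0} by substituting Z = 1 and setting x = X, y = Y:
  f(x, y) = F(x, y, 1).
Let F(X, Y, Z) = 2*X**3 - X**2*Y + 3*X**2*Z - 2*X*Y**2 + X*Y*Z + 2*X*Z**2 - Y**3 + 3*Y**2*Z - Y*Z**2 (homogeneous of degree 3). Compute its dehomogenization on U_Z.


f(x, y) = 2*x**3 - x**2*y + 3*x**2 - 2*x*y**2 + x*y + 2*x - y**3 + 3*y**2 - y

On U_Z we set Z = 1. Each monomial c·X^i·Y^j·Z^k in F becomes c·x^i·y^j·1^k = c·x^i·y^j.
Substituting Z = 1: F(X, Y, 1) = 2*x**3 - x**2*y + 3*x**2 - 2*x*y**2 + x*y + 2*x - y**3 + 3*y**2 - y.
Note: deg(f) ≤ deg(F) = 3; strict inequality happens when F is divisible by Z (lost terms).


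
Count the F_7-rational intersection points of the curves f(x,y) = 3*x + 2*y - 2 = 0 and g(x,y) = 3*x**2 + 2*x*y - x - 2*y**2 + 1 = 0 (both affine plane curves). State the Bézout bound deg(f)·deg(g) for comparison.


Common zeros: ∅; count = 0; Bézout bound = 2.

deg(f) = 1, deg(g) = 2, so Bézout bound = 2.
Scan x ∈ F_7. For each x, list the y ∈ F_7 with f(x, y) ≡ 0 and those with g(x, y) ≡ 0 (mod 7); the common zeros in that column are the intersection.
  x = 0: f ≡ 0 at y ∈ {1}; g ≡ 0 at y ∈ {2, 5}; common: ∅.
  x = 1: f ≡ 0 at y ∈ {3}; g ≡ 0 at y ∈ {4}; common: ∅.
  x = 2: f ≡ 0 at y ∈ {5}; g ≡ 0 at y ∈ ∅; common: ∅.
  x = 3: f ≡ 0 at y ∈ {0}; g ≡ 0 at y ∈ ∅; common: ∅.
  x = 4: f ≡ 0 at y ∈ {2}; g ≡ 0 at y ∈ {5, 6}; common: ∅.
  x = 5: f ≡ 0 at y ∈ {4}; g ≡ 0 at y ∈ ∅; common: ∅.
  x = 6: f ≡ 0 at y ∈ {6}; g ≡ 0 at y ∈ {2, 4}; common: ∅.
Collecting: common zeros = ∅, so the count is 0.
Comparison with the Bézout bound: 0 ≤ 2 = deg(f)·deg(g), as expected for curves with no common component (the affine F_7-count falls short of the bound because intersections may lie at infinity, over extension fields, or carry multiplicity).


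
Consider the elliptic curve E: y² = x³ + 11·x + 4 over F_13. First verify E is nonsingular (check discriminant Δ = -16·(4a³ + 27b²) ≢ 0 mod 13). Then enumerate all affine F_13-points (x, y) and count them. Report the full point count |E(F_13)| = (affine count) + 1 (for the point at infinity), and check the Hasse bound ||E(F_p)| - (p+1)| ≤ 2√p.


Affine points = {(0, 2), (0, 11), (1, 4), (1, 9), (3, 5), (3, 8), (6, 0), (9, 0), (10, 3), (10, 10), (11, 0)}; affine count = 11; |E(F_13)| = 12.

Discriminant check: Δ ∝ 4a³ + 27b² = 4·11³ + 27·4² = 4·1331 + 27·16 ≡ 10 (mod 13). Nonzero ⇒ E is nonsingular.
For each x ∈ F_13, compute rhs = x³ + 11·x + 4 mod 13, then count y ∈ F_13 with y² ≡ rhs.
  x = 0: rhs = 4, matching y values: 2, 11 (2 points).
  x = 1: rhs = 3, matching y values: 4, 9 (2 points).
  x = 2: rhs = 8, matching y values: none (0 points).
  x = 3: rhs = 12, matching y values: 5, 8 (2 points).
  x = 4: rhs = 8, matching y values: none (0 points).
  x = 5: rhs = 2, matching y values: none (0 points).
  x = 6: rhs = 0, matching y values: 0 (1 points).
  x = 7: rhs = 8, matching y values: none (0 points).
  x = 8: rhs = 6, matching y values: none (0 points).
  x = 9: rhs = 0, matching y values: 0 (1 points).
  x = 10: rhs = 9, matching y values: 3, 10 (2 points).
  x = 11: rhs = 0, matching y values: 0 (1 points).
  x = 12: rhs = 5, matching y values: none (0 points).
Total affine count: 11.
Full point count |E(F_13)| = 11 + 1 = 12.
Hasse bound: |12 − (13+1)| = |-2| = 2 ≤ 2√13 ≈ 7.2111 ✓.


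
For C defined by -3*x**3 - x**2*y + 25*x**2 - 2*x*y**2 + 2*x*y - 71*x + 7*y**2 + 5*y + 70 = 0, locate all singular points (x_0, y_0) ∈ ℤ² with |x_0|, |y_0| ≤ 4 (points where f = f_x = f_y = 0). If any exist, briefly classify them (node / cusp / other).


Singular points: {(3, -1)}; classification: node.

Compute partial derivatives:
  f_x = -9*x**2 - 2*x*y + 50*x - 2*y**2 + 2*y - 71.
  f_y = -x**2 - 4*x*y + 2*x + 14*y + 5.
Scan x_0 ∈ {−4, ..., 4}. For each x_0, f_y(x_0, y) is a polynomial in y; find its integer roots y ∈ {−4, ..., 4}, then test f_x and f at those candidates.
  x = -4: f_y(-4, y) = 30*y - 19; no integer root y with |y| ≤ 4.
  x = -3: f_y(-3, y) = 26*y - 10; no integer root y with |y| ≤ 4.
  x = -2: f_y(-2, y) = 22*y - 3; no integer root y with |y| ≤ 4.
  x = -1: f_y(-1, y) = 18*y + 2; no integer root y with |y| ≤ 4.
  x = 0: f_y(0, y) = 14*y + 5; no integer root y with |y| ≤ 4.
  x = 1: f_y(1, y) = 10*y + 6; no integer root y with |y| ≤ 4.
  x = 2: f_y(2, y) = 6*y + 5; no integer root y with |y| ≤ 4.
  x = 3: f_y(3, y) = 2*y + 2; vanishes at y ∈ {-1}. (3, -1): f_x = 0, f = 0 — SINGULAR.
  x = 4: f_y(4, y) = -2*y - 3; no integer root y with |y| ≤ 4.
Only singular point on the grid: (3, -1).
Classify: substitute x = 3 + u, y = -1 + v and expand: f = -3*u**3 - u**2*v - u**2 - 2*u*v**2 + v**2.
No constant or linear terms (consistent with a singular point). Quadratic part: -u**2 + v**2. Cubic part: -3*u**3 - u**2*v - 2*u*v**2.
The quadratic part v**2 - u**2 = (v − u)(v + u) splits into two distinct linear factors, so there are two distinct tangent lines y − -1 = ±(x − 3) — this is a node (ordinary double point).
Classification: node.


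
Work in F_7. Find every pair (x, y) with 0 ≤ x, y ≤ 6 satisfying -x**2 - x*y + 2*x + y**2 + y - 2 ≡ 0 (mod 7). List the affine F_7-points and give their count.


Affine F_7-points: {(0, 1), (0, 5), (1, 1), (1, 6), (2, 2), (2, 6), (4, 5), (5, 2)}; count = 8.

For each of the 49 pairs (x, y) ∈ F_7², evaluate f(x, y) mod 7. Record the zeros.
  x = 0: [0↦5, 1↦0, 2↦4, 3↦3, 4↦4, 5↦0, 6↦5]  zeros at y ∈ {1, 5}
  x = 1: [0↦6, 1↦0, 2↦3, 3↦1, 4↦1, 5↦3, 6↦0]  zeros at y ∈ {1, 6}
  x = 2: [0↦5, 1↦5, 2↦0, 3↦4, 4↦3, 5↦4, 6↦0]  zeros at y ∈ {2, 6}
  x = 3: [0↦2, 1↦1, 2↦2, 3↦5, 4↦3, 5↦3, 6↦5]  zeros at y ∈ ∅
  x = 4: [0↦4, 1↦2, 2↦2, 3↦4, 4↦1, 5↦0, 6↦1]  zeros at y ∈ {5}
  x = 5: [0↦4, 1↦1, 2↦0, 3↦1, 4↦4, 5↦2, 6↦2]  zeros at y ∈ {2}
  x = 6: [0↦2, 1↦5, 2↦3, 3↦3, 4↦5, 5↦2, 6↦1]  zeros at y ∈ ∅
Collecting zeros: affine points = {(0, 1), (0, 5), (1, 1), (1, 6), (2, 2), (2, 6), (4, 5), (5, 2)}.
Total count |C(F_7)_aff| = 8.


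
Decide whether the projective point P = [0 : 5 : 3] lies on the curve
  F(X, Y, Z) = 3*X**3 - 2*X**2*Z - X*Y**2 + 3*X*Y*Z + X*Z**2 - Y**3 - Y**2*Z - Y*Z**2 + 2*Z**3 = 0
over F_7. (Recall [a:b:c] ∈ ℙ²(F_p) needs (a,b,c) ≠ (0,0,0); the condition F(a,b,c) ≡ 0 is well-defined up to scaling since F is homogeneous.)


F(0,5,3) ≡ 5 (mod 7); P is NOT on the curve.

Evaluate F(0, 5, 3) term-by-term (mod 7).
  3*X**3 ↦ 3·0·1·1 = 0
  -2*X**2*Z ↦ -2·0·1·3 = 0
  -X*Y**2 ↦ -1·0·25·1 = 0
  3*X*Y*Z ↦ 3·0·5·3 = 0
  X*Z**2 ↦ 1·0·1·9 = 0
  -Y**3 ↦ -1·1·125·1 = -125
  -Y**2*Z ↦ -1·1·25·3 = -75
  -Y*Z**2 ↦ -1·1·5·9 = -45
  2*Z**3 ↦ 2·1·1·27 = 54
Sum: F(0, 5, 3) = (0) + (0) + (0) + (0) + (0) + (-125) + (-75) + (-45) + (54) = -191.
Reducing mod 7: -191 ≡ 5 (mod 7).
Since F(a, b, c) ≡ 5 ≠ 0 (mod 7), P does NOT lie on the curve.


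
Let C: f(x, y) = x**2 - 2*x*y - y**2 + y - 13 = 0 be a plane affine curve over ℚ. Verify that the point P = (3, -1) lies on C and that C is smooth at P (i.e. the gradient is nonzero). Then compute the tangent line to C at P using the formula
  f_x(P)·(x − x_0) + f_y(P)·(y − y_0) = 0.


Tangent line at P: 8*x - 3*y - 27 = 0.

Step 1: f(3, -1) = 0, so P lies on C.
Step 2: partial derivatives
  f_x(x, y) = 2*x - 2*y, f_y(x, y) = -2*x - 2*y + 1.
  f_x(P) = 8, f_y(P) = -3 (gradient nonzero, so P is smooth).
Step 3: tangent line at P: 8·(x − 3) + -3·(y − -1) = 0.
Expanding: 8*x - 3*y - 27 = 0.


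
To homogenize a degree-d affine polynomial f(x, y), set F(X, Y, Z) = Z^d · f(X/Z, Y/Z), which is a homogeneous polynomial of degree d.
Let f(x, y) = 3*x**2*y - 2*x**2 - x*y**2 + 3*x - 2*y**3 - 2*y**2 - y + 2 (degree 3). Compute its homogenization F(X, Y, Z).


F(X, Y, Z) = 3*X**2*Y - 2*X**2*Z - X*Y**2 + 3*X*Z**2 - 2*Y**3 - 2*Y**2*Z - Y*Z**2 + 2*Z**3

deg(f) = 3.
Substitute x = X/Z, y = Y/Z into f, then multiply by Z^3.
  monomial 3·x^2·y^1 ↦ 3·X^2·Y^1·Z^0.
  monomial -2·x^2·y^0 ↦ -2·X^2·Y^0·Z^1.
  monomial -1·x^1·y^2 ↦ -1·X^1·Y^2·Z^0.
  monomial 3·x^1·y^0 ↦ 3·X^1·Y^0·Z^2.
  monomial -2·x^0·y^3 ↦ -2·X^0·Y^3·Z^0.
  monomial -2·x^0·y^2 ↦ -2·X^0·Y^2·Z^1.
  monomial -1·x^0·y^1 ↦ -1·X^0·Y^1·Z^2.
  monomial 2·x^0·y^0 ↦ 2·X^0·Y^0·Z^3.
Collecting: F(X, Y, Z) = 3*X**2*Y - 2*X**2*Z - X*Y**2 + 3*X*Z**2 - 2*Y**3 - 2*Y**2*Z - Y*Z**2 + 2*Z**3.


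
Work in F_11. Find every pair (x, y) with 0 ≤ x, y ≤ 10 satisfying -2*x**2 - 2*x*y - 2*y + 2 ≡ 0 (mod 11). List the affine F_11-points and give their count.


Affine F_11-points: {(0, 1), (1, 0), (2, 10), (3, 9), (4, 8), (5, 7), (6, 6), (7, 5), (8, 4), (9, 3), (10, 0), (10, 1), (10, 2), (10, 3), (10, 4), (10, 5), (10, 6), (10, 7), (10, 8), (10, 9), (10, 10)}; count = 21.

For each of the 121 pairs (x, y) ∈ F_11², evaluate f(x, y) mod 11. Record the zeros.
  x = 0: [0↦2, 1↦0, 2↦9, 3↦7, 4↦5, 5↦3, 6↦1, 7↦10, 8↦8, 9↦6, 10↦4]  zeros at y ∈ {1}
  x = 1: [0↦0, 1↦7, 2↦3, 3↦10, 4↦6, 5↦2, 6↦9, 7↦5, 8↦1, 9↦8, 10↦4]  zeros at y ∈ {0}
  x = 2: [0↦5, 1↦10, 2↦4, 3↦9, 4↦3, 5↦8, 6↦2, 7↦7, 8↦1, 9↦6, 10↦0]  zeros at y ∈ {10}
  x = 3: [0↦6, 1↦9, 2↦1, 3↦4, 4↦7, 5↦10, 6↦2, 7↦5, 8↦8, 9↦0, 10↦3]  zeros at y ∈ {9}
  x = 4: [0↦3, 1↦4, 2↦5, 3↦6, 4↦7, 5↦8, 6↦9, 7↦10, 8↦0, 9↦1, 10↦2]  zeros at y ∈ {8}
  x = 5: [0↦7, 1↦6, 2↦5, 3↦4, 4↦3, 5↦2, 6↦1, 7↦0, 8↦10, 9↦9, 10↦8]  zeros at y ∈ {7}
  x = 6: [0↦7, 1↦4, 2↦1, 3↦9, 4↦6, 5↦3, 6↦0, 7↦8, 8↦5, 9↦2, 10↦10]  zeros at y ∈ {6}
  x = 7: [0↦3, 1↦9, 2↦4, 3↦10, 4↦5, 5↦0, 6↦6, 7↦1, 8↦7, 9↦2, 10↦8]  zeros at y ∈ {5}
  x = 8: [0↦6, 1↦10, 2↦3, 3↦7, 4↦0, 5↦4, 6↦8, 7↦1, 8↦5, 9↦9, 10↦2]  zeros at y ∈ {4}
  x = 9: [0↦5, 1↦7, 2↦9, 3↦0, 4↦2, 5↦4, 6↦6, 7↦8, 8↦10, 9↦1, 10↦3]  zeros at y ∈ {3}
  x = 10: [0↦0, 1↦0, 2↦0, 3↦0, 4↦0, 5↦0, 6↦0, 7↦0, 8↦0, 9↦0, 10↦0]  zeros at y ∈ {0, 1, 2, 3, 4, 5, 6, 7, 8, 9, 10}
Collecting zeros: affine points = {(0, 1), (1, 0), (2, 10), (3, 9), (4, 8), (5, 7), (6, 6), (7, 5), (8, 4), (9, 3), (10, 0), (10, 1), (10, 2), (10, 3), (10, 4), (10, 5), (10, 6), (10, 7), (10, 8), (10, 9), (10, 10)}.
Total count |C(F_11)_aff| = 21.


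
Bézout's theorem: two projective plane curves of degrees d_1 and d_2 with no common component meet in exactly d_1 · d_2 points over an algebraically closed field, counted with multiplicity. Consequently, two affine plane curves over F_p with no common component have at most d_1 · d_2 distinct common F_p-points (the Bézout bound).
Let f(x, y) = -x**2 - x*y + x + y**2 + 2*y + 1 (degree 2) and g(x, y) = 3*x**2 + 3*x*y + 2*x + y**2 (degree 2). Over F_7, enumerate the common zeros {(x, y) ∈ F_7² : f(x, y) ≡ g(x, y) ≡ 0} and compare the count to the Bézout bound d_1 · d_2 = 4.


Common zeros: {(5, 2)}; count = 1; Bézout bound = 4.

deg(f) = 2, deg(g) = 2, so Bézout bound = 4.
Scan x ∈ F_7. For each x, list the y ∈ F_7 with f(x, y) ≡ 0 and those with g(x, y) ≡ 0 (mod 7); the common zeros in that column are the intersection.
  x = 0: f ≡ 0 at y ∈ {6}; g ≡ 0 at y ∈ {0}; common: ∅.
  x = 1: f ≡ 0 at y ∈ {2, 4}; g ≡ 0 at y ∈ ∅; common: ∅.
  x = 2: f ≡ 0 at y ∈ {1, 6}; g ≡ 0 at y ∈ {4}; common: ∅.
  x = 3: f ≡ 0 at y ∈ {4}; g ≡ 0 at y ∈ ∅; common: ∅.
  x = 4: f ≡ 0 at y ∈ ∅; g ≡ 0 at y ∈ {0, 2}; common: ∅.
  x = 5: f ≡ 0 at y ∈ {1, 2}; g ≡ 0 at y ∈ {2, 4}; common: {2}.
  x = 6: f ≡ 0 at y ∈ ∅; g ≡ 0 at y ∈ ∅; common: ∅.
Collecting: common zeros = {(5, 2)}, so the count is 1.
Comparison with the Bézout bound: 1 ≤ 4 = deg(f)·deg(g), as expected for curves with no common component (the affine F_7-count falls short of the bound because intersections may lie at infinity, over extension fields, or carry multiplicity).


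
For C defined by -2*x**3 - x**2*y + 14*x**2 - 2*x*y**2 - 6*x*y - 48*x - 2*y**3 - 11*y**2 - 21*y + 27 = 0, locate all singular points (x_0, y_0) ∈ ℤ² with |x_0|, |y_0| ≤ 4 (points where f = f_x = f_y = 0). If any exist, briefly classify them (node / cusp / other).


Singular points: {(3, -3)}; classification: node.

Compute partial derivatives:
  f_x = -6*x**2 - 2*x*y + 28*x - 2*y**2 - 6*y - 48.
  f_y = -x**2 - 4*x*y - 6*x - 6*y**2 - 22*y - 21.
Scan x_0 ∈ {−4, ..., 4}. For each x_0, f_y(x_0, y) is a polynomial in y; find its integer roots y ∈ {−4, ..., 4}, then test f_x and f at those candidates.
  x = -4: f_y(-4, y) = -6*y**2 - 6*y - 13; no integer root y with |y| ≤ 4.
  x = -3: f_y(-3, y) = -6*y**2 - 10*y - 12; no integer root y with |y| ≤ 4.
  x = -2: f_y(-2, y) = -6*y**2 - 14*y - 13; no integer root y with |y| ≤ 4.
  x = -1: f_y(-1, y) = -6*y**2 - 18*y - 16; no integer root y with |y| ≤ 4.
  x = 0: f_y(0, y) = -6*y**2 - 22*y - 21; no integer root y with |y| ≤ 4.
  x = 1: f_y(1, y) = -6*y**2 - 26*y - 28; vanishes at y ∈ {-2}. (1, -2): f_x = -18 ≠ 0.
  x = 2: f_y(2, y) = -6*y**2 - 30*y - 37; no integer root y with |y| ≤ 4.
  x = 3: f_y(3, y) = -6*y**2 - 34*y - 48; vanishes at y ∈ {-3}. (3, -3): f_x = 0, f = 0 — SINGULAR.
  x = 4: f_y(4, y) = -6*y**2 - 38*y - 61; no integer root y with |y| ≤ 4.
Only singular point on the grid: (3, -3).
Classify: substitute x = 3 + u, y = -3 + v and expand: f = -2*u**3 - u**2*v - u**2 - 2*u*v**2 - 2*v**3 + v**2.
No constant or linear terms (consistent with a singular point). Quadratic part: -u**2 + v**2. Cubic part: -2*u**3 - u**2*v - 2*u*v**2 - 2*v**3.
The quadratic part v**2 - u**2 = (v − u)(v + u) splits into two distinct linear factors, so there are two distinct tangent lines y − -3 = ±(x − 3) — this is a node (ordinary double point).
Classification: node.


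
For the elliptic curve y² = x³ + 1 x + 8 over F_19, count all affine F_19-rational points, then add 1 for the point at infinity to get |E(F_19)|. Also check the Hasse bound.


Affine points = {(3, 0), (4, 0), (5, 9), (5, 10), (7, 4), (7, 15), (9, 9), (9, 10), (10, 7), (10, 12), (11, 1), (11, 18), (12, 0), (14, 7), (14, 12), (15, 4), (15, 15), (16, 4), (16, 15), (17, 6), (17, 13), (18, 5), (18, 14)}; affine count = 23; |E(F_19)| = 24.

Discriminant check: Δ ∝ 4a³ + 27b² = 4·1³ + 27·8² = 4·1 + 27·64 ≡ 3 (mod 19). Nonzero ⇒ E is nonsingular.
For each x ∈ F_19, compute rhs = x³ + 1·x + 8 mod 19, then count y ∈ F_19 with y² ≡ rhs.
  x = 0: rhs = 8, matching y values: none (0 points).
  x = 1: rhs = 10, matching y values: none (0 points).
  x = 2: rhs = 18, matching y values: none (0 points).
  x = 3: rhs = 0, matching y values: 0 (1 points).
  x = 4: rhs = 0, matching y values: 0 (1 points).
  x = 5: rhs = 5, matching y values: 9, 10 (2 points).
  x = 6: rhs = 2, matching y values: none (0 points).
  x = 7: rhs = 16, matching y values: 4, 15 (2 points).
  x = 8: rhs = 15, matching y values: none (0 points).
  x = 9: rhs = 5, matching y values: 9, 10 (2 points).
  x = 10: rhs = 11, matching y values: 7, 12 (2 points).
  x = 11: rhs = 1, matching y values: 1, 18 (2 points).
  x = 12: rhs = 0, matching y values: 0 (1 points).
  x = 13: rhs = 14, matching y values: none (0 points).
  x = 14: rhs = 11, matching y values: 7, 12 (2 points).
  x = 15: rhs = 16, matching y values: 4, 15 (2 points).
  x = 16: rhs = 16, matching y values: 4, 15 (2 points).
  x = 17: rhs = 17, matching y values: 6, 13 (2 points).
  x = 18: rhs = 6, matching y values: 5, 14 (2 points).
Total affine count: 23.
Full point count |E(F_19)| = 23 + 1 = 24.
Hasse bound: |24 − (19+1)| = |4| = 4 ≤ 2√19 ≈ 8.7178 ✓.


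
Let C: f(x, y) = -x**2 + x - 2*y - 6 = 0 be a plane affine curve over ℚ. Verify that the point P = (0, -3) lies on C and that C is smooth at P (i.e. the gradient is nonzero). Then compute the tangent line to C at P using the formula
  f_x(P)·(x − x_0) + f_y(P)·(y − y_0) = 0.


Tangent line at P: x - 2*y - 6 = 0.

Step 1: f(0, -3) = 0, so P lies on C.
Step 2: partial derivatives
  f_x(x, y) = 1 - 2*x, f_y(x, y) = -2.
  f_x(P) = 1, f_y(P) = -2 (gradient nonzero, so P is smooth).
Step 3: tangent line at P: 1·(x − 0) + -2·(y − -3) = 0.
Expanding: x - 2*y - 6 = 0.


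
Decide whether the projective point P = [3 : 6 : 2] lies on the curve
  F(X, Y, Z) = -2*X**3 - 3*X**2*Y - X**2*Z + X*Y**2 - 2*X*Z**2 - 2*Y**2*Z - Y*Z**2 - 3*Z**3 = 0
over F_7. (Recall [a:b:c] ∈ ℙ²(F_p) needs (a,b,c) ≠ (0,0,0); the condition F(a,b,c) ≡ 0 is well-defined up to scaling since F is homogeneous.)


F(3,6,2) ≡ 1 (mod 7); P is NOT on the curve.

Evaluate F(3, 6, 2) term-by-term (mod 7).
  -2*X**3 ↦ -2·27·1·1 = -54
  -3*X**2*Y ↦ -3·9·6·1 = -162
  -X**2*Z ↦ -1·9·1·2 = -18
  X*Y**2 ↦ 1·3·36·1 = 108
  -2*X*Z**2 ↦ -2·3·1·4 = -24
  -2*Y**2*Z ↦ -2·1·36·2 = -144
  -Y*Z**2 ↦ -1·1·6·4 = -24
  -3*Z**3 ↦ -3·1·1·8 = -24
Sum: F(3, 6, 2) = (-54) + (-162) + (-18) + (108) + (-24) + (-144) + (-24) + (-24) = -342.
Reducing mod 7: -342 ≡ 1 (mod 7).
Since F(a, b, c) ≡ 1 ≠ 0 (mod 7), P does NOT lie on the curve.


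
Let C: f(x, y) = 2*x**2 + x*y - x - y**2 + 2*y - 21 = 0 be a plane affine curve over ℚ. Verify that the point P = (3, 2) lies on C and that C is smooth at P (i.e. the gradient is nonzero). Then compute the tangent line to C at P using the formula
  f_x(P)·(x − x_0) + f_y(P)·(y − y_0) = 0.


Tangent line at P: 13*x + y - 41 = 0.

Step 1: f(3, 2) = 0, so P lies on C.
Step 2: partial derivatives
  f_x(x, y) = 4*x + y - 1, f_y(x, y) = x - 2*y + 2.
  f_x(P) = 13, f_y(P) = 1 (gradient nonzero, so P is smooth).
Step 3: tangent line at P: 13·(x − 3) + 1·(y − 2) = 0.
Expanding: 13*x + y - 41 = 0.


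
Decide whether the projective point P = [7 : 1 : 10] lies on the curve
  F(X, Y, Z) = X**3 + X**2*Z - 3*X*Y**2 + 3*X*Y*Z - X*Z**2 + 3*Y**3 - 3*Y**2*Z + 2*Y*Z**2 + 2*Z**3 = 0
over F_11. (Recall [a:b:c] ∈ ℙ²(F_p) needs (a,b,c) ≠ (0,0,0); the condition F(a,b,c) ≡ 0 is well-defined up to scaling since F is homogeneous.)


F(7,1,10) ≡ 9 (mod 11); P is NOT on the curve.

Evaluate F(7, 1, 10) term-by-term (mod 11).
  X**3 ↦ 1·343·1·1 = 343
  X**2*Z ↦ 1·49·1·10 = 490
  -3*X*Y**2 ↦ -3·7·1·1 = -21
  3*X*Y*Z ↦ 3·7·1·10 = 210
  -X*Z**2 ↦ -1·7·1·100 = -700
  3*Y**3 ↦ 3·1·1·1 = 3
  -3*Y**2*Z ↦ -3·1·1·10 = -30
  2*Y*Z**2 ↦ 2·1·1·100 = 200
  2*Z**3 ↦ 2·1·1·1000 = 2000
Sum: F(7, 1, 10) = (343) + (490) + (-21) + (210) + (-700) + (3) + (-30) + (200) + (2000) = 2495.
Reducing mod 11: 2495 ≡ 9 (mod 11).
Since F(a, b, c) ≡ 9 ≠ 0 (mod 11), P does NOT lie on the curve.


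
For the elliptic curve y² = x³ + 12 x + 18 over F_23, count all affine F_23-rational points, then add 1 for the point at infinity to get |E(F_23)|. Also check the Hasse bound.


Affine points = {(0, 8), (0, 15), (1, 10), (1, 13), (2, 2), (2, 21), (3, 9), (3, 14), (7, 10), (7, 13), (9, 2), (9, 21), (11, 3), (11, 20), (12, 2), (12, 21), (13, 5), (13, 18), (14, 3), (14, 20), (15, 10), (15, 13), (17, 11), (17, 12), (20, 1), (20, 22), (21, 3), (21, 20)}; affine count = 28; |E(F_23)| = 29.

Discriminant check: Δ ∝ 4a³ + 27b² = 4·12³ + 27·18² = 4·1728 + 27·324 ≡ 20 (mod 23). Nonzero ⇒ E is nonsingular.
For each x ∈ F_23, compute rhs = x³ + 12·x + 18 mod 23, then count y ∈ F_23 with y² ≡ rhs.
  x = 0: rhs = 18, matching y values: 8, 15 (2 points).
  x = 1: rhs = 8, matching y values: 10, 13 (2 points).
  x = 2: rhs = 4, matching y values: 2, 21 (2 points).
  x = 3: rhs = 12, matching y values: 9, 14 (2 points).
  x = 4: rhs = 15, matching y values: none (0 points).
  x = 5: rhs = 19, matching y values: none (0 points).
  x = 6: rhs = 7, matching y values: none (0 points).
  x = 7: rhs = 8, matching y values: 10, 13 (2 points).
  x = 8: rhs = 5, matching y values: none (0 points).
  x = 9: rhs = 4, matching y values: 2, 21 (2 points).
  x = 10: rhs = 11, matching y values: none (0 points).
  x = 11: rhs = 9, matching y values: 3, 20 (2 points).
  x = 12: rhs = 4, matching y values: 2, 21 (2 points).
  x = 13: rhs = 2, matching y values: 5, 18 (2 points).
  x = 14: rhs = 9, matching y values: 3, 20 (2 points).
  x = 15: rhs = 8, matching y values: 10, 13 (2 points).
  x = 16: rhs = 5, matching y values: none (0 points).
  x = 17: rhs = 6, matching y values: 11, 12 (2 points).
  x = 18: rhs = 17, matching y values: none (0 points).
  x = 19: rhs = 21, matching y values: none (0 points).
  x = 20: rhs = 1, matching y values: 1, 22 (2 points).
  x = 21: rhs = 9, matching y values: 3, 20 (2 points).
  x = 22: rhs = 5, matching y values: none (0 points).
Total affine count: 28.
Full point count |E(F_23)| = 28 + 1 = 29.
Hasse bound: |29 − (23+1)| = |5| = 5 ≤ 2√23 ≈ 9.5917 ✓.


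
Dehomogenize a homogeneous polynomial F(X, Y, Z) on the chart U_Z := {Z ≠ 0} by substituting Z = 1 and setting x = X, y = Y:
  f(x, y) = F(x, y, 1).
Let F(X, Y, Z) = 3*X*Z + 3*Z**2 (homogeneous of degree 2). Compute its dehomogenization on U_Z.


f(x, y) = 3*x + 3

On U_Z we set Z = 1. Each monomial c·X^i·Y^j·Z^k in F becomes c·x^i·y^j·1^k = c·x^i·y^j.
Substituting Z = 1: F(X, Y, 1) = 3*x + 3.
Note: deg(f) ≤ deg(F) = 2; strict inequality happens when F is divisible by Z (lost terms).


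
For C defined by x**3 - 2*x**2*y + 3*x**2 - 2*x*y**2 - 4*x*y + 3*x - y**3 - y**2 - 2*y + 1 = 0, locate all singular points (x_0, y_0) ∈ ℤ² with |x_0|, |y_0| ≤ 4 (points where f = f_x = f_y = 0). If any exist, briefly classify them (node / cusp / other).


Singular points: {(-1, 0)}; classification: cusp.

Compute partial derivatives:
  f_x = 3*x**2 - 4*x*y + 6*x - 2*y**2 - 4*y + 3.
  f_y = -2*x**2 - 4*x*y - 4*x - 3*y**2 - 2*y - 2.
Scan x_0 ∈ {−4, ..., 4}. For each x_0, f_y(x_0, y) is a polynomial in y; find its integer roots y ∈ {−4, ..., 4}, then test f_x and f at those candidates.
  x = -4: f_y(-4, y) = -3*y**2 + 14*y - 18; no integer root y with |y| ≤ 4.
  x = -3: f_y(-3, y) = -3*y**2 + 10*y - 8; vanishes at y ∈ {2}. (-3, 2): f_x = 20 ≠ 0.
  x = -2: f_y(-2, y) = -3*y**2 + 6*y - 2; no integer root y with |y| ≤ 4.
  x = -1: f_y(-1, y) = -3*y**2 + 2*y; vanishes at y ∈ {0}. (-1, 0): f_x = 0, f = 0 — SINGULAR.
  x = 0: f_y(0, y) = -3*y**2 - 2*y - 2; no integer root y with |y| ≤ 4.
  x = 1: f_y(1, y) = -3*y**2 - 6*y - 8; no integer root y with |y| ≤ 4.
  x = 2: f_y(2, y) = -3*y**2 - 10*y - 18; no integer root y with |y| ≤ 4.
  x = 3: f_y(3, y) = -3*y**2 - 14*y - 32; no integer root y with |y| ≤ 4.
  x = 4: f_y(4, y) = -3*y**2 - 18*y - 50; no integer root y with |y| ≤ 4.
Only singular point on the grid: (-1, 0).
Classify: substitute x = -1 + u, y = 0 + v and expand: f = u**3 - 2*u**2*v - 2*u*v**2 - v**3 + v**2.
No constant or linear terms (consistent with a singular point). Quadratic part: v**2. Cubic part: u**3 - 2*u**2*v - 2*u*v**2 - v**3.
The quadratic part v**2 is a perfect square, so there is a single (double) tangent line v = 0, i.e. y = 0. Restricting the cubic part to that line (v = 0) leaves u**3 ≠ 0, so f is not divisible by v and the branch is v² ≈ -u**3 to lowest order — this is a cusp.
Classification: cusp.


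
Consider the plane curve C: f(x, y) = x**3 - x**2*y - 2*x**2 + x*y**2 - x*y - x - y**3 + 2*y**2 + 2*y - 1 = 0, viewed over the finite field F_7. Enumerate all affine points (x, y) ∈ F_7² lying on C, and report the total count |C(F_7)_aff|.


Affine F_7-points: {(0, 6), (3, 3), (3, 6), (4, 1), (4, 2), (4, 3), (5, 3), (5, 5), (5, 6)}; count = 9.

For each of the 49 pairs (x, y) ∈ F_7², evaluate f(x, y) mod 7. Record the zeros.
  x = 0: [0↦6, 1↦2, 2↦3, 3↦3, 4↦3, 5↦4, 6↦0]  zeros at y ∈ {6}
  x = 1: [0↦4, 1↦6, 2↦1, 3↦4, 4↦2, 5↦3, 6↦1]  zeros at y ∈ ∅
  x = 2: [0↦4, 1↦3, 2↦4, 3↦1, 4↦2, 5↦1, 6↦6]  zeros at y ∈ ∅
  x = 3: [0↦5, 1↦6, 2↦4, 3↦0, 4↦2, 5↦4, 6↦0]  zeros at y ∈ {3, 6}
  x = 4: [0↦6, 1↦0, 2↦0, 3↦0, 4↦1, 5↦4, 6↦3]  zeros at y ∈ {1, 2, 3}
  x = 5: [0↦6, 1↦5, 2↦5, 3↦0, 4↦5, 5↦0, 6↦0]  zeros at y ∈ {3, 5, 6}
  x = 6: [0↦4, 1↦6, 2↦4, 3↦6, 4↦6, 5↦5, 6↦4]  zeros at y ∈ ∅
Collecting zeros: affine points = {(0, 6), (3, 3), (3, 6), (4, 1), (4, 2), (4, 3), (5, 3), (5, 5), (5, 6)}.
Total count |C(F_7)_aff| = 9.


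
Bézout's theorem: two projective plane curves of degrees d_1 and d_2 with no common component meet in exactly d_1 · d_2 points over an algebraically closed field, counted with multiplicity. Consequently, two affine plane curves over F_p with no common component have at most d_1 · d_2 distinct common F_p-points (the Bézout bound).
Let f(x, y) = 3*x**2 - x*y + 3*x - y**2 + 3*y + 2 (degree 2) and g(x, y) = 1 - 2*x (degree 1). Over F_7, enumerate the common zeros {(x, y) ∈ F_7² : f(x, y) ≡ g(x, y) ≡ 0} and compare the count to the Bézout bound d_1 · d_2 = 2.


Common zeros: {(4, 2), (4, 4)}; count = 2; Bézout bound = 2.

deg(f) = 2, deg(g) = 1, so Bézout bound = 2.
Scan x ∈ F_7. For each x, list the y ∈ F_7 with f(x, y) ≡ 0 and those with g(x, y) ≡ 0 (mod 7); the common zeros in that column are the intersection.
  x = 0: f ≡ 0 at y ∈ ∅; g ≡ 0 at y ∈ ∅; common: ∅.
  x = 1: f ≡ 0 at y ∈ {4, 5}; g ≡ 0 at y ∈ ∅; common: ∅.
  x = 2: f ≡ 0 at y ∈ {3, 5}; g ≡ 0 at y ∈ ∅; common: ∅.
  x = 3: f ≡ 0 at y ∈ ∅; g ≡ 0 at y ∈ ∅; common: ∅.
  x = 4: f ≡ 0 at y ∈ {2, 4}; g ≡ 0 at y ∈ {0, 1, 2, 3, 4, 5, 6}; common: {2, 4}.
  x = 5: f ≡ 0 at y ∈ {2, 3}; g ≡ 0 at y ∈ ∅; common: ∅.
  x = 6: f ≡ 0 at y ∈ ∅; g ≡ 0 at y ∈ ∅; common: ∅.
Collecting: common zeros = {(4, 2), (4, 4)}, so the count is 2.
Comparison with the Bézout bound: 2 ≤ 2 = deg(f)·deg(g), as expected for curves with no common component (the bound is attained).


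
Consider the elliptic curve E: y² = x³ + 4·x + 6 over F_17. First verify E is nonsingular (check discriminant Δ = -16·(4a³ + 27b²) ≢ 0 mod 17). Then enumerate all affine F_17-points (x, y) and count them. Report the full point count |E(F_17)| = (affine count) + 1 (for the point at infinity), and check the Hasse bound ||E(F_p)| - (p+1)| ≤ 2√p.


Affine points = {(4, 1), (4, 16), (5, 7), (5, 10), (6, 5), (6, 12), (10, 3), (10, 14), (11, 2), (11, 15), (14, 1), (14, 16), (16, 1), (16, 16)}; affine count = 14; |E(F_17)| = 15.

Discriminant check: Δ ∝ 4a³ + 27b² = 4·4³ + 27·6² = 4·64 + 27·36 ≡ 4 (mod 17). Nonzero ⇒ E is nonsingular.
For each x ∈ F_17, compute rhs = x³ + 4·x + 6 mod 17, then count y ∈ F_17 with y² ≡ rhs.
  x = 0: rhs = 6, matching y values: none (0 points).
  x = 1: rhs = 11, matching y values: none (0 points).
  x = 2: rhs = 5, matching y values: none (0 points).
  x = 3: rhs = 11, matching y values: none (0 points).
  x = 4: rhs = 1, matching y values: 1, 16 (2 points).
  x = 5: rhs = 15, matching y values: 7, 10 (2 points).
  x = 6: rhs = 8, matching y values: 5, 12 (2 points).
  x = 7: rhs = 3, matching y values: none (0 points).
  x = 8: rhs = 6, matching y values: none (0 points).
  x = 9: rhs = 6, matching y values: none (0 points).
  x = 10: rhs = 9, matching y values: 3, 14 (2 points).
  x = 11: rhs = 4, matching y values: 2, 15 (2 points).
  x = 12: rhs = 14, matching y values: none (0 points).
  x = 13: rhs = 11, matching y values: none (0 points).
  x = 14: rhs = 1, matching y values: 1, 16 (2 points).
  x = 15: rhs = 7, matching y values: none (0 points).
  x = 16: rhs = 1, matching y values: 1, 16 (2 points).
Total affine count: 14.
Full point count |E(F_17)| = 14 + 1 = 15.
Hasse bound: |15 − (17+1)| = |-3| = 3 ≤ 2√17 ≈ 8.2462 ✓.


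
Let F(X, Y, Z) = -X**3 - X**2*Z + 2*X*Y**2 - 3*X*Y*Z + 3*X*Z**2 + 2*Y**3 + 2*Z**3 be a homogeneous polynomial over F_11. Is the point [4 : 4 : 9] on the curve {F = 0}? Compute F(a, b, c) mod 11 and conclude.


F(4,4,9) ≡ 0 (mod 11); P is on the curve.

Evaluate F(4, 4, 9) term-by-term (mod 11).
  -X**3 ↦ -1·64·1·1 = -64
  -X**2*Z ↦ -1·16·1·9 = -144
  2*X*Y**2 ↦ 2·4·16·1 = 128
  -3*X*Y*Z ↦ -3·4·4·9 = -432
  3*X*Z**2 ↦ 3·4·1·81 = 972
  2*Y**3 ↦ 2·1·64·1 = 128
  2*Z**3 ↦ 2·1·1·729 = 1458
Sum: F(4, 4, 9) = (-64) + (-144) + (128) + (-432) + (972) + (128) + (1458) = 2046.
Reducing mod 11: 2046 ≡ 0 (mod 11).
Since F(a, b, c) ≡ 0 (mod 11), P lies on the curve.


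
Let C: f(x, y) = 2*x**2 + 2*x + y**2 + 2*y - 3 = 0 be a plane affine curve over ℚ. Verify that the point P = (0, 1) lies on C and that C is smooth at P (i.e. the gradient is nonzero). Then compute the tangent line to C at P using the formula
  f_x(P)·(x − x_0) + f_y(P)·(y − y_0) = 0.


Tangent line at P: 2*x + 4*y - 4 = 0.

Step 1: f(0, 1) = 0, so P lies on C.
Step 2: partial derivatives
  f_x(x, y) = 4*x + 2, f_y(x, y) = 2*y + 2.
  f_x(P) = 2, f_y(P) = 4 (gradient nonzero, so P is smooth).
Step 3: tangent line at P: 2·(x − 0) + 4·(y − 1) = 0.
Expanding: 2*x + 4*y - 4 = 0.


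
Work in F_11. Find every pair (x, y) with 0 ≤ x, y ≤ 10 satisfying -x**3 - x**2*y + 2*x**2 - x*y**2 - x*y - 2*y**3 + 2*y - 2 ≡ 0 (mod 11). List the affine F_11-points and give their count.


Affine F_11-points: {(0, 5), (1, 8), (1, 9), (1, 10), (2, 7), (3, 0), (5, 0), (6, 3), (6, 6), (6, 10), (7, 10), (9, 3)}; count = 12.

For each of the 121 pairs (x, y) ∈ F_11², evaluate f(x, y) mod 11. Record the zeros.
  x = 0: [0↦9, 1↦9, 2↦8, 3↦5, 4↦10, 5↦0, 6↦7, 7↦8, 8↦2, 9↦10, 10↦9]  zeros at y ∈ {5}
  x = 1: [0↦10, 1↦7, 2↦1, 3↦2, 4↦9, 5↦10, 6↦4, 7↦1, 8↦0, 9↦0, 10↦0]  zeros at y ∈ {8, 9, 10}
  x = 2: [0↦9, 1↦1, 2↦10, 3↦2, 4↦9, 5↦8, 6↦9, 7↦0, 8↦2, 9↦3, 10↦2]  zeros at y ∈ {7}
  x = 3: [0↦0, 1↦7, 2↦7, 3↦10, 4↦4, 5↦10, 6↦5, 7↦10, 8↦2, 9↦2, 10↦9]  zeros at y ∈ {0}
  x = 4: [0↦10, 1↦8, 2↦8, 3↦9, 4↦10, 5↦10, 6↦8, 7↦3, 8↦5, 9↦2, 10↦4]  zeros at y ∈ ∅
  x = 5: [0↦0, 1↦9, 2↦7, 3↦4, 4↦10, 5↦2, 6↦1, 7↦6, 8↦5, 9↦8, 10↦3]  zeros at y ∈ {0}
  x = 6: [0↦8, 1↦4, 2↦9, 3↦0, 4↦9, 5↦2, 6↦0, 7↦2, 8↦7, 9↦3, 10↦0]  zeros at y ∈ {3, 6, 10}
  x = 7: [0↦6, 1↦9, 2↦8, 3↦2, 4↦1, 5↦4, 6↦10, 7↦7, 8↦5, 9↦3, 10↦0]  zeros at y ∈ {10}
  x = 8: [0↦10, 1↦7, 2↦9, 3↦4, 4↦2, 5↦2, 6↦3, 7↦4, 8↦4, 9↦2, 10↦8]  zeros at y ∈ ∅
  x = 9: [0↦3, 1↦3, 2↦6, 3↦0, 4↦6, 5↦1, 6↦6, 7↦9, 8↦9, 9↦5, 10↦7]  zeros at y ∈ {3}
  x = 10: [0↦1, 1↦2, 2↦4, 3↦6, 4↦7, 5↦6, 6↦2, 7↦5, 8↦3, 9↦6, 10↦2]  zeros at y ∈ ∅
Collecting zeros: affine points = {(0, 5), (1, 8), (1, 9), (1, 10), (2, 7), (3, 0), (5, 0), (6, 3), (6, 6), (6, 10), (7, 10), (9, 3)}.
Total count |C(F_11)_aff| = 12.


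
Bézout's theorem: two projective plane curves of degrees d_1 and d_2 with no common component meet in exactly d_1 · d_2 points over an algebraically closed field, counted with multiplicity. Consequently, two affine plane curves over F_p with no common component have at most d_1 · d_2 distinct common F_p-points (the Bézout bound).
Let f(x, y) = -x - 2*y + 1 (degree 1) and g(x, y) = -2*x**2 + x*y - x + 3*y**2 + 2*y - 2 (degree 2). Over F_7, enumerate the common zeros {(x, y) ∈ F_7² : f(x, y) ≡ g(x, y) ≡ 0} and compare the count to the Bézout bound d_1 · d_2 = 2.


Common zeros: {(4, 2)}; count = 1; Bézout bound = 2.

deg(f) = 1, deg(g) = 2, so Bézout bound = 2.
Scan x ∈ F_7. For each x, list the y ∈ F_7 with f(x, y) ≡ 0 and those with g(x, y) ≡ 0 (mod 7); the common zeros in that column are the intersection.
  x = 0: f ≡ 0 at y ∈ {4}; g ≡ 0 at y ∈ {2}; common: ∅.
  x = 1: f ≡ 0 at y ∈ {0}; g ≡ 0 at y ∈ ∅; common: ∅.
  x = 2: f ≡ 0 at y ∈ {3}; g ≡ 0 at y ∈ ∅; common: ∅.
  x = 3: f ≡ 0 at y ∈ {6}; g ≡ 0 at y ∈ {5}; common: ∅.
  x = 4: f ≡ 0 at y ∈ {2}; g ≡ 0 at y ∈ {2, 3}; common: {2}.
  x = 5: f ≡ 0 at y ∈ {5}; g ≡ 0 at y ∈ ∅; common: ∅.
  x = 6: f ≡ 0 at y ∈ {1}; g ≡ 0 at y ∈ {4, 5}; common: ∅.
Collecting: common zeros = {(4, 2)}, so the count is 1.
Comparison with the Bézout bound: 1 ≤ 2 = deg(f)·deg(g), as expected for curves with no common component (the affine F_7-count falls short of the bound because intersections may lie at infinity, over extension fields, or carry multiplicity).
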